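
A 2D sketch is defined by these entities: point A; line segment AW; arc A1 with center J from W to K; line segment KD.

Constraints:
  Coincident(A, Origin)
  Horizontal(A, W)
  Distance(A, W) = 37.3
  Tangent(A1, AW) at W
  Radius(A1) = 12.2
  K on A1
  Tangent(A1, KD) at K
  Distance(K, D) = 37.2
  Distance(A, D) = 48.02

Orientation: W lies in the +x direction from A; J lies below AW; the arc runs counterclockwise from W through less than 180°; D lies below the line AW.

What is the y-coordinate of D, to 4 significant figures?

-45.19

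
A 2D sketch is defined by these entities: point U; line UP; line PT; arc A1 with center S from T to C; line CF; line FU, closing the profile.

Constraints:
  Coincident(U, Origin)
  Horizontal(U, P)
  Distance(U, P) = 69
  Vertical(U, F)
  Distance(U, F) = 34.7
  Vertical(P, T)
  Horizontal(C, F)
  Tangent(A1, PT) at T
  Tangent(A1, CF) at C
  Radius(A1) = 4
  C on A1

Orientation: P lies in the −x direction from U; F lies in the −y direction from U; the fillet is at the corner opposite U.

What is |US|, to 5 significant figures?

71.885

U is at the origin; U and P share the same y with |UP| = 69.0 and P on the −x side, so P = (-69.000, 0.0000). UF is vertical with |UF| = 34.7 and F on the −y side, so F = (0.0000, -34.700). The virtual corner opposite U is at (-69.000, -34.700). A1 meets PT tangentially, so ST is at right angles to PT and the tangent condition forces SC to be normal to CF, with radius 4.0, so the center S sits 4.0 in from both sides at S = (-65.000, -30.700). Then |US| = |S − U| = 71.885.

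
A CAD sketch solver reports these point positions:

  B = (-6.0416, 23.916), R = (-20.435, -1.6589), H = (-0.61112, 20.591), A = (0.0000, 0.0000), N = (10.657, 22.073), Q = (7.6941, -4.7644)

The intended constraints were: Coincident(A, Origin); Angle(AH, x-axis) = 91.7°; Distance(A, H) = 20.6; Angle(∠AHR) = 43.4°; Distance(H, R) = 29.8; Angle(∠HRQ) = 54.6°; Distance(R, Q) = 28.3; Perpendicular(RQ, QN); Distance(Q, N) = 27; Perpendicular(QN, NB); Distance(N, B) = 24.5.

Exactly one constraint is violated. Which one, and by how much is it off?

Distance(N, B) = 24.5 — off by 7.70.

A = (0.00, 0.00) ✓; AH at 91.70° ✓; |AH| = 20.60 ✓; ∠AHR = 43.40° ✓; |HR| = 29.80 ✓; ∠HRQ = 54.60° ✓; |RQ| = 28.30 ✓; ∠(RQ, QN) = 90.00° ✓; |QN| = 27.00 ✓; ∠(QN, NB) = 90.00° ✓; |NB| = 16.80 ✗.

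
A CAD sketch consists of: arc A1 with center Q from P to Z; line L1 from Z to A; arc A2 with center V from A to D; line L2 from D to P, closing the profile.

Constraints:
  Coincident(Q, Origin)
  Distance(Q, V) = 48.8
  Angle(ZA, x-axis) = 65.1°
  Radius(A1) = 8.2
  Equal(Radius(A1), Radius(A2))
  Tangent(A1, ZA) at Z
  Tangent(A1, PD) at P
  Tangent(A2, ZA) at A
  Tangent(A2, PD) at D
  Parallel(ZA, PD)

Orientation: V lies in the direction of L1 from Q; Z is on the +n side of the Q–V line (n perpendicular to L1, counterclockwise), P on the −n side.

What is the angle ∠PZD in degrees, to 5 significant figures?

71.424°

Tangency of A1 to both parallel lines with radius 8.2 puts Z and P at Q ± 8.2·n: Z = (-7.4378, 3.4525), P = (7.4378, -3.4525). Equal radii place A and D the same way about V: A = V + 8.2·n = (13.109, 47.716), D = V − 8.2·n = (27.984, 40.811). Then cos ∠PZD = ZP·ZD / (|ZP||ZD|), giving 71.424°.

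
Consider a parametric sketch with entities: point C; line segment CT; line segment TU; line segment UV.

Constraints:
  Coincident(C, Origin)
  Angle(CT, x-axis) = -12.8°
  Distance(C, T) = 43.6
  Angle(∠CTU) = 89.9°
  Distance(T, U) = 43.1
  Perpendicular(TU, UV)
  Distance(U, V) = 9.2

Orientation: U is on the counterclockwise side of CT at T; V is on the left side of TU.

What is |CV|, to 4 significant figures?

55.09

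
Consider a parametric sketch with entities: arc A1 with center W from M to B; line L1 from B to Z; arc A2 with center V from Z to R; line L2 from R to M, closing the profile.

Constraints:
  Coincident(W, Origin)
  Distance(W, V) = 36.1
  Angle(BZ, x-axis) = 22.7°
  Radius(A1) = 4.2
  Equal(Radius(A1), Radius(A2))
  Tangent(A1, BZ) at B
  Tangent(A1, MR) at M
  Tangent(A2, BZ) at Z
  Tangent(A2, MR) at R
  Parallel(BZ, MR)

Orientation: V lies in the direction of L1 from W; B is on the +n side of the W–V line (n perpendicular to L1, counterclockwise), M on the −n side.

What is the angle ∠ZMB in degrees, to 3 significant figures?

76.9°

Tangency of A1 to both parallel lines with radius 4.2 puts B and M at W ± 4.2·n: B = (-1.62, 3.87), M = (1.62, -3.87). Equal radii place Z and R the same way about V: Z = V + 4.2·n = (31.7, 17.8), R = V − 4.2·n = (34.9, 10.1). Then cos ∠ZMB = MZ·MB / (|MZ||MB|), giving 76.9°.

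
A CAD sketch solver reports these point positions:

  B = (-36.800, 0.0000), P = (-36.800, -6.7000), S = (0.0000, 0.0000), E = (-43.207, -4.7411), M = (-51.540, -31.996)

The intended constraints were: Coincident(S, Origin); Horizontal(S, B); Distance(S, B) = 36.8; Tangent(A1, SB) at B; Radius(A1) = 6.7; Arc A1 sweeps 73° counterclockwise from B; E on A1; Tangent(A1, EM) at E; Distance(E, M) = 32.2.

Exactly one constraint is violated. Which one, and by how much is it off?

Distance(E, M) = 32.2 — off by 3.70.

S = (0.00, 0.00) ✓; S.y = 0.00, B.y = 0.00 ✓; |SB| = 36.80 ✓; ∠(PB, BS) = 90.00° ✓; |PB| = 6.700 ✓; bearing(P→E) − bearing(P→B) = 73.00° ✓; |PE| = 6.700 ✓; ∠(PE, EM) = 90.00° ✓; |EM| = 28.50 ✗.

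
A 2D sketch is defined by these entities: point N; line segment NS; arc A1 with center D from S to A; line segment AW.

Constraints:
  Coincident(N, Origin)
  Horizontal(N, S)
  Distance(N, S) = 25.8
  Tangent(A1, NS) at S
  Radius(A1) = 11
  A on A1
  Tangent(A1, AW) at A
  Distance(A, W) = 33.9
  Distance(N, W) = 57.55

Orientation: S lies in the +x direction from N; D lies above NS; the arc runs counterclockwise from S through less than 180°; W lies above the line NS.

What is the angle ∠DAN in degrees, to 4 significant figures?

15.06°

Checks: ∠(DS, SN) = 90.00° ✓; |DS| = 11.00 ✓; |DA| = 11.00 ✓; ∠(DA, AW) = 90.00° ✓; |AW| = 33.90 ✓; |NW| = 57.55 ✓.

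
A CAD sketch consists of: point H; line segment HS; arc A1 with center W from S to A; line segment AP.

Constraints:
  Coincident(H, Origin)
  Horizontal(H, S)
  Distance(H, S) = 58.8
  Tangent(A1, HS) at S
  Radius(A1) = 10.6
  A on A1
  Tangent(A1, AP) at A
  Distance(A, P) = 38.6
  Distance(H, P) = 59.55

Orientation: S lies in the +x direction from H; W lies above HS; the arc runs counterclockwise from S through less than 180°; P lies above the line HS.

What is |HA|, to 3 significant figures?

68.7

Checks: ∠(WS, SH) = 90.00° ✓; |WS| = 10.60 ✓; |WA| = 10.60 ✓; ∠(WA, AP) = 90.00° ✓; |AP| = 38.60 ✓; |HP| = 59.55 ✓.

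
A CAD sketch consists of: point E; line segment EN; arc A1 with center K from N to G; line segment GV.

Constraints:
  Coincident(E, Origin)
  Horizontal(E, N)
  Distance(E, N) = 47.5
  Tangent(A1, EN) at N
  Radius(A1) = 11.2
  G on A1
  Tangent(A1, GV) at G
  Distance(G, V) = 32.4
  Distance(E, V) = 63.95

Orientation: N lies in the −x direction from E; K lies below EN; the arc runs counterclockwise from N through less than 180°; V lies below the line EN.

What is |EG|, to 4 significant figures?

59.87

Checks: |KG| = 11.20 ✓; ∠(KG, GV) = 90.00° ✓; |GV| = 32.40 ✓; |EV| = 63.95 ✓.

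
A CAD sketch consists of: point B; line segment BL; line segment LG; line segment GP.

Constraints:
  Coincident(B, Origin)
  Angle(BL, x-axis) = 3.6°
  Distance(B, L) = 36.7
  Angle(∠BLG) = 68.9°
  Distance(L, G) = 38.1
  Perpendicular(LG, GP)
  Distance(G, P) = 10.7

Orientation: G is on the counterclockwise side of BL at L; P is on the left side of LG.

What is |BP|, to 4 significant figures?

34.26

∠BLG = 68.9°, so LG runs at 3.6° + (180° − 68.9°) = 114.7° from the x-axis; with |LG| = 38.1, G = L + 38.1·(cos 114.7°, sin 114.7°) = (20.71, 36.92). LG is perpendicular to GP; with |GP| = 10.7 on the left of LG, P = G + 10.7·(-0.9085, -0.4179) = (10.99, 32.45). Then |BP| = |P − B| = 34.26.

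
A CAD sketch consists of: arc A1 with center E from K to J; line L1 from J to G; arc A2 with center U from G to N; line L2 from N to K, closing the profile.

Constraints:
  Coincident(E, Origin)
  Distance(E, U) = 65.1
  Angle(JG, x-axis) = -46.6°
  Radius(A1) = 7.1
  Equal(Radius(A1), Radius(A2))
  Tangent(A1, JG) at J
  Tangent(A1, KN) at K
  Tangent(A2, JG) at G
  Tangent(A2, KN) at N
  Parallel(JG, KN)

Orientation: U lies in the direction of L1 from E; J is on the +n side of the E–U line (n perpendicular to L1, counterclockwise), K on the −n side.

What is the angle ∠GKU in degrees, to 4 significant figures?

6.081°

The slot axis is L1's direction at -46.6°, so u = (cos -46.6°, sin -46.6°) = (0.6871, -0.7266) and n = (−sin -46.6°, cos -46.6°) = (0.7266, 0.6871). E is at the origin and U lies 65.1 along u from E, so U = 65.1·u = (44.73, -47.30). Tangency of A1 to both parallel lines with radius 7.1 puts J and K at E ± 7.1·n: J = (5.159, 4.878), K = (-5.159, -4.878). Equal radii place G and N the same way about U: G = U + 7.1·n = (49.89, -42.42), N = U − 7.1·n = (39.57, -52.18). Then cos ∠GKU = KG·KU / (|KG||KU|), giving 6.081°.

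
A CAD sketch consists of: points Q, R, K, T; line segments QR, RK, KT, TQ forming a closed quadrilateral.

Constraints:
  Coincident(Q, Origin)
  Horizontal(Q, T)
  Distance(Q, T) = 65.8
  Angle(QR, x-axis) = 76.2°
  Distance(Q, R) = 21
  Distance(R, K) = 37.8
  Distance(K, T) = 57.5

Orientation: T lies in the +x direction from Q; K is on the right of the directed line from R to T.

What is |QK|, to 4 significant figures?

20.13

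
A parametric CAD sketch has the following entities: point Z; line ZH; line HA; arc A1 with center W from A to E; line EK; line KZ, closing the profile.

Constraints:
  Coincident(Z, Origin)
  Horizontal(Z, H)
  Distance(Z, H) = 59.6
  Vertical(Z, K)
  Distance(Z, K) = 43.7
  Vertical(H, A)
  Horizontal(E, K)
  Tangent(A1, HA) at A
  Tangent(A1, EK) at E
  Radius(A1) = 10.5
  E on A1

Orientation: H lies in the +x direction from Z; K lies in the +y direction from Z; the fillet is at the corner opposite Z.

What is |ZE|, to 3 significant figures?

65.7

The virtual corner opposite Z is at (59.6, 43.7). A1 meets HA tangentially, so WA is at right angles to HA and tangency of A1 to EK means the radius WE is perpendicular to EK, with radius 10.5, so the center W sits 10.5 in from both sides at W = (49.1, 33.2). That places the tangent points at A = (59.6, 33.2) on HA and E = (49.1, 43.7) on EK. Then |ZE| = |E − Z| = 65.7.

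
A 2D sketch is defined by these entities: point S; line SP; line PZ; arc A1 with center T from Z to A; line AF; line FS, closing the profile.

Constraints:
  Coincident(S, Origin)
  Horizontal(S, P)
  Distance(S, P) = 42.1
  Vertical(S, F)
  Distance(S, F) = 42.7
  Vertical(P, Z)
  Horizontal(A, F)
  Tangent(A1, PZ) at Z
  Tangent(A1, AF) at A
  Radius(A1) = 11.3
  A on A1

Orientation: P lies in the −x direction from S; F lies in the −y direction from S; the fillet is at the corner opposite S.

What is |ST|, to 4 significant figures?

43.98

SF is vertical with |SF| = 42.7 and F on the −y side, so F = (0.000, -42.70). The virtual corner opposite S is at (-42.10, -42.70). Tangency of A1 to PZ means the radius TZ is perpendicular to PZ and the tangent condition forces TA to be normal to AF, with radius 11.3, so the center T sits 11.3 in from both sides at T = (-30.80, -31.40). Then |ST| = |T − S| = 43.98.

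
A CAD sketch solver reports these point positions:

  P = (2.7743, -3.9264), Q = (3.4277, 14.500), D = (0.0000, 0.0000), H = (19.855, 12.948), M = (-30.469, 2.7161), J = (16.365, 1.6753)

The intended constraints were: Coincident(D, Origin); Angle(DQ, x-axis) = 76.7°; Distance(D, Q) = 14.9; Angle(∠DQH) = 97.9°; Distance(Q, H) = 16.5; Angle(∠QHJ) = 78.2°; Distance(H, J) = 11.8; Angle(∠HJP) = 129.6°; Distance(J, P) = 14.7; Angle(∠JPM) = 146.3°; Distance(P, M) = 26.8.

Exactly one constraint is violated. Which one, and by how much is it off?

Distance(P, M) = 26.8 — off by 7.10.

D = (0.00, 0.00) ✓; DQ at 76.70° ✓; |DQ| = 14.90 ✓; ∠DQH = 97.90° ✓; |QH| = 16.50 ✓; ∠QHJ = 78.19° ✓; |HJ| = 11.80 ✓; ∠HJP = 129.6° ✓; |JP| = 14.70 ✓; ∠JPM = 146.3° ✓; |PM| = 33.90 ✗.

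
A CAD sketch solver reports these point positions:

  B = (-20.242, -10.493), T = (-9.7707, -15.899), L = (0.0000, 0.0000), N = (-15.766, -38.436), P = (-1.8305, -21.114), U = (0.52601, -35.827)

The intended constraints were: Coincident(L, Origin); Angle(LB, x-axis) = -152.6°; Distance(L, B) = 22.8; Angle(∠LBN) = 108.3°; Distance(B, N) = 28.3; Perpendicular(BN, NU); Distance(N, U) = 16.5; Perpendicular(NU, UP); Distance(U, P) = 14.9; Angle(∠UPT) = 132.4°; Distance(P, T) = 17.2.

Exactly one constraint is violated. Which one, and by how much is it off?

Distance(P, T) = 17.2 — off by 7.70.

L = (0.00, 0.00) ✓; LB at -152.6° ✓; |LB| = 22.80 ✓; ∠LBN = 108.3° ✓; |BN| = 28.30 ✓; ∠(BN, NU) = 90.00° ✓; |NU| = 16.50 ✓; ∠(NU, UP) = 90.00° ✓; |UP| = 14.90 ✓; ∠UPT = 132.4° ✓; |PT| = 9.500 ✗.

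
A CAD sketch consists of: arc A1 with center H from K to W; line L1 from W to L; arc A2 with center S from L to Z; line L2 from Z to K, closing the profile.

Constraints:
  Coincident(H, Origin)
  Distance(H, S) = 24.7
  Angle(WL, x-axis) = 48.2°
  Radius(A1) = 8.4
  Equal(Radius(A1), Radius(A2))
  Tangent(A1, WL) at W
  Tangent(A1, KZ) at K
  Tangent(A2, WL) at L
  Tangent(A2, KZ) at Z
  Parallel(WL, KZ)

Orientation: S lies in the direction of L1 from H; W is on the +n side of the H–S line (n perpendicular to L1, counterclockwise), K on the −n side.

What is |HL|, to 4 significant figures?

26.09

Tangency of A1 to both parallel lines with radius 8.4 puts W and K at H ± 8.4·n: W = (-6.262, 5.599), K = (6.262, -5.599). Equal radii place L and Z the same way about S: L = S + 8.4·n = (10.20, 24.01), Z = S − 8.4·n = (22.73, 12.81). Then |HL| = |L − H| = 26.09.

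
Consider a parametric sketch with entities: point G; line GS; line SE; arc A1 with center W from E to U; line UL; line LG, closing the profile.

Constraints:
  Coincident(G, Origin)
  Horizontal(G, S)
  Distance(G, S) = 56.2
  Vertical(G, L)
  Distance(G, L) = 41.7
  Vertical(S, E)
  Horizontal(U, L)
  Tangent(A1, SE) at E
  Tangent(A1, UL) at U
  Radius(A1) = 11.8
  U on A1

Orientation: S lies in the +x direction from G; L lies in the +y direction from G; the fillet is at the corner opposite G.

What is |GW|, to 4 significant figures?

53.53

G is at the origin; GS is horizontal with |GS| = 56.2 and S on the +x side, so S = (56.20, 0.000). G and L share the same x with |GL| = 41.7 and L on the +y side, so L = (0.000, 41.70). The virtual corner opposite G is at (56.20, 41.70). Since A1 is tangent to SE there, WE ⟂ SE and tangency of A1 to UL means the radius WU is perpendicular to UL, with radius 11.8, so the center W sits 11.8 in from both sides at W = (44.40, 29.90). Then |GW| = |W − G| = 53.53.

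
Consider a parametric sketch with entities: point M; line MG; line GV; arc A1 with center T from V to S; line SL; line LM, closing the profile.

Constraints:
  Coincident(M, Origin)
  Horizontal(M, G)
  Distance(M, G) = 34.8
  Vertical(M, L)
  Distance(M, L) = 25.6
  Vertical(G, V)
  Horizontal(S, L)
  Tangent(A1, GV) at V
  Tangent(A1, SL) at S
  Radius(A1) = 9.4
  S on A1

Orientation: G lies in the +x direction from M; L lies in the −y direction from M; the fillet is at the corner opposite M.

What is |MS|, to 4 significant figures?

36.06

M is at the origin; MG is horizontal with |MG| = 34.8 and G on the +x side, so G = (34.80, 0.000). M and L share the same x with |ML| = 25.6 and L on the −y side, so L = (0.000, -25.60). The virtual corner opposite M is at (34.80, -25.60). A1 meets GV tangentially, so TV is at right angles to GV and A1 meets SL tangentially, so TS is at right angles to SL, with radius 9.4, so the center T sits 9.4 in from both sides at T = (25.40, -16.20). That places the tangent points at V = (34.80, -16.20) on GV and S = (25.40, -25.60) on SL. Then |MS| = |S − M| = 36.06.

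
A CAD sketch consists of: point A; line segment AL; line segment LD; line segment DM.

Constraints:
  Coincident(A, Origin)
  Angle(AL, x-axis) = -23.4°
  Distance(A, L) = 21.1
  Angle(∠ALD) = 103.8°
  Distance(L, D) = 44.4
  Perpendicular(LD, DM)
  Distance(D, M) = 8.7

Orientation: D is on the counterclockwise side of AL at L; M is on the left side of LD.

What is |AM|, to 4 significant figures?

50.82

A is at the origin; AL runs at -23.4° with length 21.1, so L = 21.1·(cos -23.4°, sin -23.4°) = (19.36, -8.380). ∠ALD = 103.8°, so LD runs at -23.4° + (180° − 103.8°) = 52.80° from the x-axis; with |LD| = 44.4, D = L + 44.4·(cos 52.80°, sin 52.80°) = (46.21, 26.99). LD is perpendicular to DM; with |DM| = 8.7 on the left of LD, M = D + 8.7·(-0.7965, 0.6046) = (39.28, 32.25). Then |AM| = |M − A| = 50.82.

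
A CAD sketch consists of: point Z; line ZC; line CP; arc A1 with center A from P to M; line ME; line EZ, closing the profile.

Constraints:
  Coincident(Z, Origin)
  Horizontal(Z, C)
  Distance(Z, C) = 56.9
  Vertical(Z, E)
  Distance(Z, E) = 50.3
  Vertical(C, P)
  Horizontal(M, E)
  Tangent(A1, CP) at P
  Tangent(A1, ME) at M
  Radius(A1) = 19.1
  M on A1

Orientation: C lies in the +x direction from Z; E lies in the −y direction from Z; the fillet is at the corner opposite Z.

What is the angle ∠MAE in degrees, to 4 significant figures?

63.19°

Z is at the origin; ZC is horizontal with |ZC| = 56.9 and C on the +x side, so C = (56.90, 0.000). Z and E share the same x with |ZE| = 50.3 and E on the −y side, so E = (0.000, -50.30). The virtual corner opposite Z is at (56.90, -50.30). Since A1 is tangent to CP there, AP ⟂ CP and tangency of A1 to ME means the radius AM is perpendicular to ME, with radius 19.1, so the center A sits 19.1 in from both sides at A = (37.80, -31.20). That places the tangent points at P = (56.90, -31.20) on CP and M = (37.80, -50.30) on ME. Then cos ∠MAE = AM·AE / (|AM||AE|), giving 63.19°.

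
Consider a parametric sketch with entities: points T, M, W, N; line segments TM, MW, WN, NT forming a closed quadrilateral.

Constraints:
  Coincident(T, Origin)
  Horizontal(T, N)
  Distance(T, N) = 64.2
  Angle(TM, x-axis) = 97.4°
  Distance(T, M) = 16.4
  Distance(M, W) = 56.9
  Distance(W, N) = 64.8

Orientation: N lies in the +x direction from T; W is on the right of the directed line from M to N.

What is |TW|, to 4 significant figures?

40.68

T is at the origin; T and N share the same y with |TN| = 64.2 and N in +x, so N = (64.2, 0). TM runs at 97.4° with |TM| = 16.4, so M = (-2.112, 16.26). W is determined by |MW| = 56.9 and |WN| = 64.8 together: it lies at the intersection of circle(M, 56.9) and circle(N, 64.8). With |MN| = 68.28, the foot of the radical line on MN is 27.10 from M and the perpendicular offset is √(56.9² − 27.10²) = 50.03. Taking the right-of-MN solution: W = (12.29, -38.78).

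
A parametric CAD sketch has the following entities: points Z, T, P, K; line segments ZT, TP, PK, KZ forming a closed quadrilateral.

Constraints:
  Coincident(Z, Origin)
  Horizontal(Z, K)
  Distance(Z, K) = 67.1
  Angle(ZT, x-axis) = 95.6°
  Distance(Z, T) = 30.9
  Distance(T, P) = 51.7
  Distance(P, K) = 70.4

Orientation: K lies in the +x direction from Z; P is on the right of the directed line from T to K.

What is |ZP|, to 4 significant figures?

20.87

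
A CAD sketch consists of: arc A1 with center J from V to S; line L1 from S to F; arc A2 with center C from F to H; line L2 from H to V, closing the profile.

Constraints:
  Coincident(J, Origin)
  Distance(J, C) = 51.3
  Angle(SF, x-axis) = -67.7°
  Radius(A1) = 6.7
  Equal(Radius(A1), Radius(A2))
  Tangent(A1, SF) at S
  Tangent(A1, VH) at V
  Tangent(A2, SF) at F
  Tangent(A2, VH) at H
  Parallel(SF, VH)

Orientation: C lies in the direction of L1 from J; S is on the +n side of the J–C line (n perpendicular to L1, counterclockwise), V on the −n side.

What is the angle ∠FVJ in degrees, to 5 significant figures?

75.361°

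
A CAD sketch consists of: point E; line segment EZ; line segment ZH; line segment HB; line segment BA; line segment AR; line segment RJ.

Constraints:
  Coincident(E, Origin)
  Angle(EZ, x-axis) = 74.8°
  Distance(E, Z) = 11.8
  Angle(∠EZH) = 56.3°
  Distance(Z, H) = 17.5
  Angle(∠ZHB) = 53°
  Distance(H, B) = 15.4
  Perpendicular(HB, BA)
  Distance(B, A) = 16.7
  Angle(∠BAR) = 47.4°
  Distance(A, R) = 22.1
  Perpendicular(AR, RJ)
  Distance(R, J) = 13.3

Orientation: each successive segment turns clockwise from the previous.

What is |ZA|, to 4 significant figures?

5.578

E is at the origin; EZ runs at 74.8° with length 11.8, so Z = (3.094, 11.39). ∠EZH = 56.3° gives ZH at -48.90° from the x-axis; with |ZH| = 17.5, H = (14.60, -1.800). ∠ZHB = 53.0° gives HB at -175.9° from the x-axis; with |HB| = 15.4, B = (-0.7627, -2.901). HB is perpendicular to BA, so BA runs at 94.10°; with |BA| = 16.7, A = (-1.957, 13.76). Then |ZA| = |A − Z| = 5.578.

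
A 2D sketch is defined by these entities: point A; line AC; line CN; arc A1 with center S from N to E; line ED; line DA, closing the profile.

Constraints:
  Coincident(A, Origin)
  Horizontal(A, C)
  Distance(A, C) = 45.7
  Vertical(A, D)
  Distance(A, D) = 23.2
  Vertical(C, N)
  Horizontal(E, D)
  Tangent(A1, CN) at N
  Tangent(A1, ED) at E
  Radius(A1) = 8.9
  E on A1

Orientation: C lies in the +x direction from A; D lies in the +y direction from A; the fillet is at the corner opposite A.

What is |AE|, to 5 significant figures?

43.503

A is at the origin; AC is horizontal with |AC| = 45.7 and C on the +x side, so C = (45.700, 0.0000). AD is vertical with |AD| = 23.2 and D on the +y side, so D = (0.0000, 23.200). The virtual corner opposite A is at (45.700, 23.200). Tangency of A1 to CN means the radius SN is perpendicular to CN and since A1 is tangent to ED there, SE ⟂ ED, with radius 8.9, so the center S sits 8.9 in from both sides at S = (36.800, 14.300). That places the tangent points at N = (45.700, 14.300) on CN and E = (36.800, 23.200) on ED. Then |AE| = |E − A| = 43.503.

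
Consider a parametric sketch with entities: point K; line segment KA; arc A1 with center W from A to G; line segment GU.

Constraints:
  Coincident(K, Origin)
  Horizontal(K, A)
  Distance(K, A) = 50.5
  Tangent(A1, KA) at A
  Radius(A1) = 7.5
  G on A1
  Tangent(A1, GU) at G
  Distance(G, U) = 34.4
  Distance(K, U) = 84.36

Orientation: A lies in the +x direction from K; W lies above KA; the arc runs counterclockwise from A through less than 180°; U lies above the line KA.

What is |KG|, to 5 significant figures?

55.873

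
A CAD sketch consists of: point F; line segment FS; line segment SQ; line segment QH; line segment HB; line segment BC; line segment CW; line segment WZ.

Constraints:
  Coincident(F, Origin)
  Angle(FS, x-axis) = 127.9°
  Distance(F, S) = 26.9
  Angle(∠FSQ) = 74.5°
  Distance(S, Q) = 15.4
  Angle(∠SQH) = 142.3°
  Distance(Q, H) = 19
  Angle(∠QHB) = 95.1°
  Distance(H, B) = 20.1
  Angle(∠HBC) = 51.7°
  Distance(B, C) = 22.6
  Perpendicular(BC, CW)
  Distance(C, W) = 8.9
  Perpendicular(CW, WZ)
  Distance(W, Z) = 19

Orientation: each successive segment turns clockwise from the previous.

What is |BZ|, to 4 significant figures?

9.601

F is at the origin; FS runs at 127.9° with length 26.9, so S = (-16.52, 21.23). ∠FSQ = 74.5° gives SQ at 22.40° from the x-axis; with |SQ| = 15.4, Q = (-2.286, 27.09). ∠SQH = 142.3° gives QH at -15.30° from the x-axis; with |QH| = 19.0, H = (16.04, 22.08). ∠QHB = 95.1° gives HB at -100.2° from the x-axis; with |HB| = 20.1, B = (12.48, 2.299). ∠HBC = 51.7° gives BC at 131.5° from the x-axis; with |BC| = 22.6, C = (-2.494, 19.23). The perpendicularity gives CW at right angles to BC, so CW runs at 41.50°; with |CW| = 8.9, W = (4.171, 25.12). CW ⟂ WZ, so WZ runs at -48.50°; with |WZ| = 19.0, Z = (16.76, 10.89). Then |BZ| = |Z − B| = 9.601.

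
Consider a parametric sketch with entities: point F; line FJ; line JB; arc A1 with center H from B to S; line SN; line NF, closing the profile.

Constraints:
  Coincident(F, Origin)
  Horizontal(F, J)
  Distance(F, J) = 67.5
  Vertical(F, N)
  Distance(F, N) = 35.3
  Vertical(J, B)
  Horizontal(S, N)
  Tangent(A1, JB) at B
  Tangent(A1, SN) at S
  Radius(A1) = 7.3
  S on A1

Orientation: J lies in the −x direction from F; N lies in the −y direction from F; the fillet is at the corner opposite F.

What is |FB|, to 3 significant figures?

73.1

F is at the origin; F and J share the same y with |FJ| = 67.5 and J on the −x side, so J = (-67.5, 0.00). F and N share the same x with |FN| = 35.3 and N on the −y side, so N = (0.00, -35.3). The virtual corner opposite F is at (-67.5, -35.3). Since A1 is tangent to JB there, HB ⟂ JB and A1 meets SN tangentially, so HS is at right angles to SN, with radius 7.3, so the center H sits 7.3 in from both sides at H = (-60.2, -28.0). That places the tangent points at B = (-67.5, -28.0) on JB and S = (-60.2, -35.3) on SN. Then |FB| = |B − F| = 73.1.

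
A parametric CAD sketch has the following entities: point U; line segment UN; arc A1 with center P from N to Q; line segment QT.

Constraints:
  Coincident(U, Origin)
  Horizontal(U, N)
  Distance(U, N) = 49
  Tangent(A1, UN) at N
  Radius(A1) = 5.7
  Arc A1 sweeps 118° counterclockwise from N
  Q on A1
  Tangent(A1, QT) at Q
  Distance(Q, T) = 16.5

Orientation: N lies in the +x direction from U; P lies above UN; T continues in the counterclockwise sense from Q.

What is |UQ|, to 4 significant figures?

54.68

U is at the origin; UN is horizontal with |UN| = 49.0 and N on the +x side, so N = (49.00, 0.000). A1 meets UN tangentially, so PN is at right angles to UN, so P = N + (0, 5.7) = (49.00, 5.700). On A1, N sits at bearing -90° from P; a 118° counterclockwise sweep puts Q at bearing 28°, so Q = P + 5.7·(cos 28°, sin 28°) = (54.03, 8.376). Then |UQ| = |Q − U| = 54.68.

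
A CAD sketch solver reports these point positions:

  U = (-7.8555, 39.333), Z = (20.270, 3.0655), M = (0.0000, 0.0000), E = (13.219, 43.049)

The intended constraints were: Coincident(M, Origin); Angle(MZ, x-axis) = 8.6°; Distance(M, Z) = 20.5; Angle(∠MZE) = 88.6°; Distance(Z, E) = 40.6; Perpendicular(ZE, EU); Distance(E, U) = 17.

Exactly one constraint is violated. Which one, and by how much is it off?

Distance(E, U) = 17 — off by 4.40.

M = (0.00, 0.00) ✓; MZ at 8.600° ✓; |MZ| = 20.50 ✓; ∠MZE = 88.60° ✓; |ZE| = 40.60 ✓; ∠(ZE, EU) = 90.00° ✓; |EU| = 21.40 ✗.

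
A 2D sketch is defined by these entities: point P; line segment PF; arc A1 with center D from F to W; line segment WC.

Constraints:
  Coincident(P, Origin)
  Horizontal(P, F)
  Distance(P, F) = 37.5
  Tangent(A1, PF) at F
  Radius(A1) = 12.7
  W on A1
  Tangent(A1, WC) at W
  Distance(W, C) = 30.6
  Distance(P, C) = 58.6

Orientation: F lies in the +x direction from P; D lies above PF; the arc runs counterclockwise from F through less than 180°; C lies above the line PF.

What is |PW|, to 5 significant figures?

52.248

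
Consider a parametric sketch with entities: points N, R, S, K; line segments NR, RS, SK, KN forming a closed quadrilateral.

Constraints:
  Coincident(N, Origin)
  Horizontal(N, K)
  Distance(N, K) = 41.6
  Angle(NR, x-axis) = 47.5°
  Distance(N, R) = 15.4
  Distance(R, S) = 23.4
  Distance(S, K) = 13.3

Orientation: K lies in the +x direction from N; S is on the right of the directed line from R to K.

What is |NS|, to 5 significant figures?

28.881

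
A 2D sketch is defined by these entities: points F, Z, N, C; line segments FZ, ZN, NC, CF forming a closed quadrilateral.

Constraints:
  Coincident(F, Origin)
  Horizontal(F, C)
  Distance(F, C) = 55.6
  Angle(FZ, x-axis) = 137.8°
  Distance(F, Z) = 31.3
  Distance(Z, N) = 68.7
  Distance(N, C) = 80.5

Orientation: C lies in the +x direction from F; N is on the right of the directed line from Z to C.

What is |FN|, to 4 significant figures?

47.53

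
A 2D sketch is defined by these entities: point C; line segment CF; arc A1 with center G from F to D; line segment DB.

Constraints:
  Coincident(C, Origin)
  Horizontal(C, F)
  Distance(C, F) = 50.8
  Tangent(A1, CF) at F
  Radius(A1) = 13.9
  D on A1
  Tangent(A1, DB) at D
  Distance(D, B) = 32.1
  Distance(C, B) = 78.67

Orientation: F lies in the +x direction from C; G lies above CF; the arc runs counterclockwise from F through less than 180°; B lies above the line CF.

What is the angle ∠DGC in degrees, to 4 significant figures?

166.9°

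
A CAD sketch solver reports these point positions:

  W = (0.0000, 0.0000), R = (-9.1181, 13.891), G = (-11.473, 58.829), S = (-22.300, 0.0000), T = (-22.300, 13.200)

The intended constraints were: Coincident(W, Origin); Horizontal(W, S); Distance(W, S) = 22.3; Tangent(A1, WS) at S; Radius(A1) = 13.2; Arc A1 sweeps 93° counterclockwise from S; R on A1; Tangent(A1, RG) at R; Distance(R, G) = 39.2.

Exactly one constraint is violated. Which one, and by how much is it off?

Distance(R, G) = 39.2 — off by 5.80.

W = (0.00, 0.00) ✓; W.y = 0.00, S.y = 0.00 ✓; |WS| = 22.30 ✓; ∠(TS, SW) = 90.00° ✓; |TS| = 13.20 ✓; bearing(T→R) − bearing(T→S) = 93.00° ✓; |TR| = 13.20 ✓; ∠(TR, RG) = 90.00° ✓; |RG| = 45.00 ✗.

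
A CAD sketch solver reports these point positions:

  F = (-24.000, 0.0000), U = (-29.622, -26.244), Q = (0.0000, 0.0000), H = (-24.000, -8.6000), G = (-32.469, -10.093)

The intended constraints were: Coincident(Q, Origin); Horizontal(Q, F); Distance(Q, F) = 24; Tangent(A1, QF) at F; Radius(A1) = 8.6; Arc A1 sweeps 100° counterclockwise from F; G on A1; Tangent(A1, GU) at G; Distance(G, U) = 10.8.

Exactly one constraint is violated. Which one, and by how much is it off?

Distance(G, U) = 10.8 — off by 5.60.

Q = (0.00, 0.00) ✓; Q.y = 0.00, F.y = 0.00 ✓; |QF| = 24.00 ✓; ∠(HF, FQ) = 90.00° ✓; |HF| = 8.600 ✓; bearing(H→G) − bearing(H→F) = 100.0° ✓; |HG| = 8.600 ✓; ∠(HG, GU) = 90.00° ✓; |GU| = 16.40 ✗.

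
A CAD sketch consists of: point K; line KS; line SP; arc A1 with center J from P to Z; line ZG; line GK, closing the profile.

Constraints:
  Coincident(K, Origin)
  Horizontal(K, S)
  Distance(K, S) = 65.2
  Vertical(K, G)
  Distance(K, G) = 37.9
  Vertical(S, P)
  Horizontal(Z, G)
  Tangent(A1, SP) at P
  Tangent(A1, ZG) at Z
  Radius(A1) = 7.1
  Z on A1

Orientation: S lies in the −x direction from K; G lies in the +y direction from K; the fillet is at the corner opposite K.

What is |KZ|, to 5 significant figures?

69.369

K is at the origin; K and S share the same y with |KS| = 65.2 and S on the −x side, so S = (-65.200, 0.0000). K and G share the same x with |KG| = 37.9 and G on the +y side, so G = (0.0000, 37.900). The virtual corner opposite K is at (-65.200, 37.900). Tangency of A1 to SP means the radius JP is perpendicular to SP and tangency of A1 to ZG means the radius JZ is perpendicular to ZG, with radius 7.1, so the center J sits 7.1 in from both sides at J = (-58.100, 30.800). That places the tangent points at P = (-65.200, 30.800) on SP and Z = (-58.100, 37.900) on ZG. Then |KZ| = |Z − K| = 69.369.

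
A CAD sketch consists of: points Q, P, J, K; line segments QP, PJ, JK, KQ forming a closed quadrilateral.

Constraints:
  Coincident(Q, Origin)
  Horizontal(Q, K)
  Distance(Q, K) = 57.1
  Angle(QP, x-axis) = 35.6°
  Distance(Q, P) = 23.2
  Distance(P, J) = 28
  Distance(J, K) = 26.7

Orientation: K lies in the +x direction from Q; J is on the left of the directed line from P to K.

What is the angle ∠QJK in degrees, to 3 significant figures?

89.3°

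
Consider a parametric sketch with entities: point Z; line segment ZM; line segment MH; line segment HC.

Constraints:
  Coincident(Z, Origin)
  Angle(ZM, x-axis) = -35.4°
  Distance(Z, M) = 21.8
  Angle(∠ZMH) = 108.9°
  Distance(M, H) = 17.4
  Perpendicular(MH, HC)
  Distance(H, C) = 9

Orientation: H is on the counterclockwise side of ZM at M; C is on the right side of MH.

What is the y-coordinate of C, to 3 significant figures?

-9.78

∠ZMH = 108.9°, so MH runs at -35.4° + (180° − 108.9°) = 35.7° from the x-axis; with |MH| = 17.4, H = M + 17.4·(cos 35.7°, sin 35.7°) = (31.9, -2.47). MH ⟂ HC; with |HC| = 9.0 on the right of MH, C = H + 9.0·(0.584, -0.812) = (37.2, -9.78). So C.y = -9.78.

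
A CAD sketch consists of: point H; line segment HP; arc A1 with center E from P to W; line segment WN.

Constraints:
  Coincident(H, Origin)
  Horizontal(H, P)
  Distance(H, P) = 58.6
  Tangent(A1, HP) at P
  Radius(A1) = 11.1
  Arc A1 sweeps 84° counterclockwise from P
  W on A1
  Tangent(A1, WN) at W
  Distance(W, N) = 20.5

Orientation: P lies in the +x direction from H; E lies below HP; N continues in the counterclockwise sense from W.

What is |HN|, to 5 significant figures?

54.613

H is at the origin; H and P share the same y with |HP| = 58.6 and P on the +x side, so P = (58.600, 0.0000). Tangency of A1 to HP means the radius EP is perpendicular to HP, so E = P + (0, -11.1) = (58.600, -11.100). On A1, P sits at bearing 90° from E; an 84° counterclockwise sweep puts W at bearing 174°, so W = E + 11.1·(cos 174°, sin 174°) = (47.561, -9.9397). A1 meets WN tangentially, so EW is at right angles to WN, so WN runs along (−sin 174°, cos 174°); with |WN| = 20.5, N = (45.418, -30.327). Then |HN| = |N − H| = 54.613.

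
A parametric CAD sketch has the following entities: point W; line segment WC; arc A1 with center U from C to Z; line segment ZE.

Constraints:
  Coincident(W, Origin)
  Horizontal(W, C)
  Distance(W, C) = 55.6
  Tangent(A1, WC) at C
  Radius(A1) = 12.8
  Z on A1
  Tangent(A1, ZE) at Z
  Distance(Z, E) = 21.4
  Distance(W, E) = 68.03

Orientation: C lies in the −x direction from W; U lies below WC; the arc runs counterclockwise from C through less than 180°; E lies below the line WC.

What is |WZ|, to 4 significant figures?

69.47

W is at the origin; WC is horizontal with |WC| = 55.6 and C on the −x side, so C = (-55.60, 0.000). A1 meets WC tangentially, so UC is at right angles to WC, so U = C + (0, -12.8) = (-55.60, -12.80). Since UZ ⟂ ZE (tangency), |UE| = √(12.8² + 21.4²) = 24.94 regardless of where Z sits on A1. So E lies on both circle(W, 68.03) and circle(U, 24.94); the below-WC intersection is E = (-56.62, -37.72). Z is the foot of the tangent from E: Z = (-66.84, -18.92).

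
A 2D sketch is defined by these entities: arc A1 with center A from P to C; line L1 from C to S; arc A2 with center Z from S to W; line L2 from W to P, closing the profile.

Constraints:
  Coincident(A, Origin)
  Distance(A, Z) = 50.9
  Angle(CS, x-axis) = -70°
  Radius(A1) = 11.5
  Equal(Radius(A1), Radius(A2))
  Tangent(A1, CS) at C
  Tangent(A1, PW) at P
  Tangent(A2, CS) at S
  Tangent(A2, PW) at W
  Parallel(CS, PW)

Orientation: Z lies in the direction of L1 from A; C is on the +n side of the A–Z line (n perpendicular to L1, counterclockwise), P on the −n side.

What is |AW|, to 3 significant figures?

52.2

The slot axis is L1's direction at -70.0°, so u = (cos -70.0°, sin -70.0°) = (0.342, -0.940) and n = (−sin -70.0°, cos -70.0°) = (0.940, 0.342). A is at the origin and Z lies 50.9 along u from A, so Z = 50.9·u = (17.4, -47.8). Tangency of A1 to both parallel lines with radius 11.5 puts C and P at A ± 11.5·n: C = (10.8, 3.93), P = (-10.8, -3.93). Equal radii place S and W the same way about Z: S = Z + 11.5·n = (28.2, -43.9), W = Z − 11.5·n = (6.60, -51.8). Then |AW| = |W − A| = 52.2.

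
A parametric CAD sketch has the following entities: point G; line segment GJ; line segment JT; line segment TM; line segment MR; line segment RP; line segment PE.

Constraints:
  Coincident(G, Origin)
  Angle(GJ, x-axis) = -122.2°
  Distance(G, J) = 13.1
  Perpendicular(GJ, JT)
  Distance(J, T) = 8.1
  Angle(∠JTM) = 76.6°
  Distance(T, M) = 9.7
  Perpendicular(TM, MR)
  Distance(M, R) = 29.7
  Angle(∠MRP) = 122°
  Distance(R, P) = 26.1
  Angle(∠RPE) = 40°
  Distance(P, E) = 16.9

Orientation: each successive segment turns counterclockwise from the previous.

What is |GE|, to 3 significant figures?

31.4

G is at the origin; GJ runs at -122.2° with length 13.1, so J = (-6.98, -11.1). GJ ⟂ JT, so JT runs at -32.2°; with |JT| = 8.1, T = (-0.127, -15.4). ∠JTM = 76.6° gives TM at 71.2° from the x-axis; with |TM| = 9.7, M = (3.00, -6.22). TM is perpendicular to MR, so MR runs at 161°; with |MR| = 29.7, R = (-25.1, 3.35). ∠MRP = 122.0° gives RP at -141° from the x-axis; with |RP| = 26.1, P = (-45.3, -13.1). ∠RPE = 40.0° gives PE at -0.800° from the x-axis; with |PE| = 16.9, E = (-28.4, -13.4). Then |GE| = |E − G| = 31.4.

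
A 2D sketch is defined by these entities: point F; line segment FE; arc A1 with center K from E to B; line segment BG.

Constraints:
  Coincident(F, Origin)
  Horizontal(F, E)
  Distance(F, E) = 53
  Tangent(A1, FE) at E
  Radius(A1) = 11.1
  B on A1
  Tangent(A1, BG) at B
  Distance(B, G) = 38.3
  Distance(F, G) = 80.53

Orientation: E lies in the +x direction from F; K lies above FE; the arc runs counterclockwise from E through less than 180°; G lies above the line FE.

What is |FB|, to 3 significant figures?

65.1

Checks: |KB| = 11.10 ✓; ∠(KB, BG) = 90.00° ✓; |BG| = 38.30 ✓; |FG| = 80.53 ✓.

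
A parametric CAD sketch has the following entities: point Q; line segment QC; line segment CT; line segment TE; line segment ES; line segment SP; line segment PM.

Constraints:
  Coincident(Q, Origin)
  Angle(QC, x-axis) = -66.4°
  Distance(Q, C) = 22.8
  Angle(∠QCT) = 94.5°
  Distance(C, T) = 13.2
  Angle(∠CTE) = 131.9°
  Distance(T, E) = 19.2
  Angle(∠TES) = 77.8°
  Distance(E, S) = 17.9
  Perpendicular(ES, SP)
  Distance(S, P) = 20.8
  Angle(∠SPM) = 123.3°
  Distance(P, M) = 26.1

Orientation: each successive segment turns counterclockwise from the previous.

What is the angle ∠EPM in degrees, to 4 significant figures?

82.59°

The perpendicularity gives SP at right angles to ES, so SP runs at -100.6°; with |SP| = 20.8, P = (7.621, -16.03). ∠SPM = 123.3° gives PM at -43.90° from the x-axis; with |PM| = 26.1, M = (26.43, -34.12). Then cos ∠EPM = PE·PM / (|PE||PM|), giving 82.59°.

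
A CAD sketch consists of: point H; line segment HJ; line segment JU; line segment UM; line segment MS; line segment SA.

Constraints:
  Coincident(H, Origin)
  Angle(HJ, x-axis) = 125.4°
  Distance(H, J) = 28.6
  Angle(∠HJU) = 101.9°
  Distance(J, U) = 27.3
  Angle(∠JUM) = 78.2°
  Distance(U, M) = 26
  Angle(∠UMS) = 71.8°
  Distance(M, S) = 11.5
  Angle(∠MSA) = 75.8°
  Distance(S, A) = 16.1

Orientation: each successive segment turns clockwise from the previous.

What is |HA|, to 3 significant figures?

35.3

H is at the origin; HJ runs at 125.4° with length 28.6, so J = (-16.6, 23.3). ∠HJU = 101.9° gives JU at 47.3° from the x-axis; with |JU| = 27.3, U = (1.95, 43.4). ∠JUM = 78.2° gives UM at -54.5° from the x-axis; with |UM| = 26.0, M = (17.0, 22.2). ∠UMS = 71.8° gives MS at -163° from the x-axis; with |MS| = 11.5, S = (6.06, 18.8). ∠MSA = 75.8° gives SA at 93.1° from the x-axis; with |SA| = 16.1, A = (5.19, 34.9). Then |HA| = |A − H| = 35.3.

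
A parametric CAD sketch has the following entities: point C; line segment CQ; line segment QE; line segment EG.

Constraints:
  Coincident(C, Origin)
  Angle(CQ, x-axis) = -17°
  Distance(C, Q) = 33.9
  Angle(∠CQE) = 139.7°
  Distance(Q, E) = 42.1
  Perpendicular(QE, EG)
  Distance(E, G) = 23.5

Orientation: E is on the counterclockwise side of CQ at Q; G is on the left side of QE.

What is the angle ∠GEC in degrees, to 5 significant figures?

72.117°

∠CQE = 139.7°, so QE runs at -17.0° + (180° − 139.7°) = 23.300° from the x-axis; with |QE| = 42.1, E = Q + 42.1·(cos 23.300°, sin 23.300°) = (71.085, 6.7411). QE ⟂ EG; with |EG| = 23.5 on the left of QE, G = E + 23.5·(-0.39555, 0.91845) = (61.790, 28.325). Then cos ∠GEC = EG·EC / (|EG||EC|), giving 72.117°.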